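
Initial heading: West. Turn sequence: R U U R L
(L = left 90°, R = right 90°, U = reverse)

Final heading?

Start: West
  R (right (90° clockwise)) -> North
  U (U-turn (180°)) -> South
  U (U-turn (180°)) -> North
  R (right (90° clockwise)) -> East
  L (left (90° counter-clockwise)) -> North
Final: North

Answer: Final heading: North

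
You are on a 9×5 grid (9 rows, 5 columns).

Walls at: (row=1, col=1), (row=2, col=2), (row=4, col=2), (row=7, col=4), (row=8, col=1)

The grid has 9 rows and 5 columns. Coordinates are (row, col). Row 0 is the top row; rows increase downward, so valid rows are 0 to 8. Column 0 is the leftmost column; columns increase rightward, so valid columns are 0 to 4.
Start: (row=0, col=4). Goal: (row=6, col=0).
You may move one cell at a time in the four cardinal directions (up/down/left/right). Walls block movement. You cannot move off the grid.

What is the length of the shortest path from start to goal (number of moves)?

Answer: Shortest path length: 10

Derivation:
BFS from (row=0, col=4) until reaching (row=6, col=0):
  Distance 0: (row=0, col=4)
  Distance 1: (row=0, col=3), (row=1, col=4)
  Distance 2: (row=0, col=2), (row=1, col=3), (row=2, col=4)
  Distance 3: (row=0, col=1), (row=1, col=2), (row=2, col=3), (row=3, col=4)
  Distance 4: (row=0, col=0), (row=3, col=3), (row=4, col=4)
  Distance 5: (row=1, col=0), (row=3, col=2), (row=4, col=3), (row=5, col=4)
  Distance 6: (row=2, col=0), (row=3, col=1), (row=5, col=3), (row=6, col=4)
  Distance 7: (row=2, col=1), (row=3, col=0), (row=4, col=1), (row=5, col=2), (row=6, col=3)
  Distance 8: (row=4, col=0), (row=5, col=1), (row=6, col=2), (row=7, col=3)
  Distance 9: (row=5, col=0), (row=6, col=1), (row=7, col=2), (row=8, col=3)
  Distance 10: (row=6, col=0), (row=7, col=1), (row=8, col=2), (row=8, col=4)  <- goal reached here
One shortest path (10 moves): (row=0, col=4) -> (row=0, col=3) -> (row=0, col=2) -> (row=0, col=1) -> (row=0, col=0) -> (row=1, col=0) -> (row=2, col=0) -> (row=3, col=0) -> (row=4, col=0) -> (row=5, col=0) -> (row=6, col=0)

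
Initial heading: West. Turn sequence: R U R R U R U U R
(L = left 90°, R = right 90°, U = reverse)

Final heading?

Start: West
  R (right (90° clockwise)) -> North
  U (U-turn (180°)) -> South
  R (right (90° clockwise)) -> West
  R (right (90° clockwise)) -> North
  U (U-turn (180°)) -> South
  R (right (90° clockwise)) -> West
  U (U-turn (180°)) -> East
  U (U-turn (180°)) -> West
  R (right (90° clockwise)) -> North
Final: North

Answer: Final heading: North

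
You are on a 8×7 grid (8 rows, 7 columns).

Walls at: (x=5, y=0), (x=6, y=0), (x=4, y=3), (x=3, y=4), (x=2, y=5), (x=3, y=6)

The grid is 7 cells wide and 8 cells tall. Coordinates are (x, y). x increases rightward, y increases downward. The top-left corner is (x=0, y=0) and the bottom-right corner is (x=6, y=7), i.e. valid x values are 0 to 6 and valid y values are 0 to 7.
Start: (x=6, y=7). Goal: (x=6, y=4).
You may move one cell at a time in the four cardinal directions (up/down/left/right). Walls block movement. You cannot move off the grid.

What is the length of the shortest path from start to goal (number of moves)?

BFS from (x=6, y=7) until reaching (x=6, y=4):
  Distance 0: (x=6, y=7)
  Distance 1: (x=6, y=6), (x=5, y=7)
  Distance 2: (x=6, y=5), (x=5, y=6), (x=4, y=7)
  Distance 3: (x=6, y=4), (x=5, y=5), (x=4, y=6), (x=3, y=7)  <- goal reached here
One shortest path (3 moves): (x=6, y=7) -> (x=6, y=6) -> (x=6, y=5) -> (x=6, y=4)

Answer: Shortest path length: 3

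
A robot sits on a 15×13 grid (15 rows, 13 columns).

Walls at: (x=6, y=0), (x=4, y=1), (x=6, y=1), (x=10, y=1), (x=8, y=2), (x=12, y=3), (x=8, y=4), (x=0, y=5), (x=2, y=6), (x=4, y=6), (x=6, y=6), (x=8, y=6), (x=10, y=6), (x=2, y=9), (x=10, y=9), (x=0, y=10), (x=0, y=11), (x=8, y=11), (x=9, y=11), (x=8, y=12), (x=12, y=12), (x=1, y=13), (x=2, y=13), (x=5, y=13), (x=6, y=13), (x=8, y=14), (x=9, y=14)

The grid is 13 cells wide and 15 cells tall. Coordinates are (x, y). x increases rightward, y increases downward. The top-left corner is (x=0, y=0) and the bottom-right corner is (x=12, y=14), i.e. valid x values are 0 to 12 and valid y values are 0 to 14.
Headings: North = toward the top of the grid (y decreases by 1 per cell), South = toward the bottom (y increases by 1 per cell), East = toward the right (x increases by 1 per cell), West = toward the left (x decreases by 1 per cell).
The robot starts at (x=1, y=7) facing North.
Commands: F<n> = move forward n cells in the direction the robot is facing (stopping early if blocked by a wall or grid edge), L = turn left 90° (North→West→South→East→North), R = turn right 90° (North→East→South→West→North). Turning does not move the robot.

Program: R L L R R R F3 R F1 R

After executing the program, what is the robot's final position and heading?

Answer: Final position: (x=1, y=10), facing North

Derivation:
Start: (x=1, y=7), facing North
  R: turn right, now facing East
  L: turn left, now facing North
  L: turn left, now facing West
  R: turn right, now facing North
  R: turn right, now facing East
  R: turn right, now facing South
  F3: move forward 3, now at (x=1, y=10)
  R: turn right, now facing West
  F1: move forward 0/1 (blocked), now at (x=1, y=10)
  R: turn right, now facing North
Final: (x=1, y=10), facing North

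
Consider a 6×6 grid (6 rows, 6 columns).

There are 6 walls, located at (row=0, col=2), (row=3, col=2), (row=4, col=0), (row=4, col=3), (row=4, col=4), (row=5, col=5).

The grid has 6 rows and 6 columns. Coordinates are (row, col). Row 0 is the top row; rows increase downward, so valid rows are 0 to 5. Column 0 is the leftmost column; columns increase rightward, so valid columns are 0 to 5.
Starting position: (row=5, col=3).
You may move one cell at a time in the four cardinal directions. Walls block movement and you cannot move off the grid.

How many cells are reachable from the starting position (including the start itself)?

BFS flood-fill from (row=5, col=3):
  Distance 0: (row=5, col=3)
  Distance 1: (row=5, col=2), (row=5, col=4)
  Distance 2: (row=4, col=2), (row=5, col=1)
  Distance 3: (row=4, col=1), (row=5, col=0)
  Distance 4: (row=3, col=1)
  Distance 5: (row=2, col=1), (row=3, col=0)
  Distance 6: (row=1, col=1), (row=2, col=0), (row=2, col=2)
  Distance 7: (row=0, col=1), (row=1, col=0), (row=1, col=2), (row=2, col=3)
  Distance 8: (row=0, col=0), (row=1, col=3), (row=2, col=4), (row=3, col=3)
  Distance 9: (row=0, col=3), (row=1, col=4), (row=2, col=5), (row=3, col=4)
  Distance 10: (row=0, col=4), (row=1, col=5), (row=3, col=5)
  Distance 11: (row=0, col=5), (row=4, col=5)
Total reachable: 30 (grid has 30 open cells total)

Answer: Reachable cells: 30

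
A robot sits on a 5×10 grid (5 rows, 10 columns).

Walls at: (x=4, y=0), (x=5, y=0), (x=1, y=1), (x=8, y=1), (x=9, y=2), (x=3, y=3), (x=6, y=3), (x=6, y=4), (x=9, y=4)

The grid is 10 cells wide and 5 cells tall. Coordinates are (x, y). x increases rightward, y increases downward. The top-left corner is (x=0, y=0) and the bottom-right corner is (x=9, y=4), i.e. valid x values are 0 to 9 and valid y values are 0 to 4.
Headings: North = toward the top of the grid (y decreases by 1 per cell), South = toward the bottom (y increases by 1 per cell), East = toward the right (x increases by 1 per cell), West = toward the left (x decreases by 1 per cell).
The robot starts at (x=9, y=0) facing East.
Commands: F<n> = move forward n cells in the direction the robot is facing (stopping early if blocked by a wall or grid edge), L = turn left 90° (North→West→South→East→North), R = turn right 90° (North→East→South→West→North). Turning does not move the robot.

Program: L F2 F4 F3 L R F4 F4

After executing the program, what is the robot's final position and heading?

Start: (x=9, y=0), facing East
  L: turn left, now facing North
  F2: move forward 0/2 (blocked), now at (x=9, y=0)
  F4: move forward 0/4 (blocked), now at (x=9, y=0)
  F3: move forward 0/3 (blocked), now at (x=9, y=0)
  L: turn left, now facing West
  R: turn right, now facing North
  F4: move forward 0/4 (blocked), now at (x=9, y=0)
  F4: move forward 0/4 (blocked), now at (x=9, y=0)
Final: (x=9, y=0), facing North

Answer: Final position: (x=9, y=0), facing North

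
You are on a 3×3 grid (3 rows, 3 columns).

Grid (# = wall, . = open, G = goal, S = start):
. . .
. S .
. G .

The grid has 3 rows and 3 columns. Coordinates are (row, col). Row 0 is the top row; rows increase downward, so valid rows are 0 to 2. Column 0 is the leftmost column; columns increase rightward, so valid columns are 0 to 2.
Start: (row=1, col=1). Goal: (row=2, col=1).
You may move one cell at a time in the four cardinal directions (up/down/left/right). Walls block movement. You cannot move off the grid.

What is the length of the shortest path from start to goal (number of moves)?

BFS from (row=1, col=1) until reaching (row=2, col=1):
  Distance 0: (row=1, col=1)
  Distance 1: (row=0, col=1), (row=1, col=0), (row=1, col=2), (row=2, col=1)  <- goal reached here
One shortest path (1 moves): (row=1, col=1) -> (row=2, col=1)

Answer: Shortest path length: 1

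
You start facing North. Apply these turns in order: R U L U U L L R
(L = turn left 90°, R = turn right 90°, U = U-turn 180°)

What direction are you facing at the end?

Start: North
  R (right (90° clockwise)) -> East
  U (U-turn (180°)) -> West
  L (left (90° counter-clockwise)) -> South
  U (U-turn (180°)) -> North
  U (U-turn (180°)) -> South
  L (left (90° counter-clockwise)) -> East
  L (left (90° counter-clockwise)) -> North
  R (right (90° clockwise)) -> East
Final: East

Answer: Final heading: East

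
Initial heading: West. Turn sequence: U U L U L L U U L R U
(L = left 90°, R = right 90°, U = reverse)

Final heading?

Answer: Final heading: North

Derivation:
Start: West
  U (U-turn (180°)) -> East
  U (U-turn (180°)) -> West
  L (left (90° counter-clockwise)) -> South
  U (U-turn (180°)) -> North
  L (left (90° counter-clockwise)) -> West
  L (left (90° counter-clockwise)) -> South
  U (U-turn (180°)) -> North
  U (U-turn (180°)) -> South
  L (left (90° counter-clockwise)) -> East
  R (right (90° clockwise)) -> South
  U (U-turn (180°)) -> North
Final: North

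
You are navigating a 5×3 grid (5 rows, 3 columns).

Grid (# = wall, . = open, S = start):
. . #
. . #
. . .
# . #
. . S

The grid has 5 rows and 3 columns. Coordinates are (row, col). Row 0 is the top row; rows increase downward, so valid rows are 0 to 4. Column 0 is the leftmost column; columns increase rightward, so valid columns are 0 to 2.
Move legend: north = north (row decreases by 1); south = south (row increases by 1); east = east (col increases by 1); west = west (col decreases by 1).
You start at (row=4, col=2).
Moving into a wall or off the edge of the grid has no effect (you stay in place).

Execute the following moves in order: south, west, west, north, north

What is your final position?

Start: (row=4, col=2)
  south (south): blocked, stay at (row=4, col=2)
  west (west): (row=4, col=2) -> (row=4, col=1)
  west (west): (row=4, col=1) -> (row=4, col=0)
  north (north): blocked, stay at (row=4, col=0)
  north (north): blocked, stay at (row=4, col=0)
Final: (row=4, col=0)

Answer: Final position: (row=4, col=0)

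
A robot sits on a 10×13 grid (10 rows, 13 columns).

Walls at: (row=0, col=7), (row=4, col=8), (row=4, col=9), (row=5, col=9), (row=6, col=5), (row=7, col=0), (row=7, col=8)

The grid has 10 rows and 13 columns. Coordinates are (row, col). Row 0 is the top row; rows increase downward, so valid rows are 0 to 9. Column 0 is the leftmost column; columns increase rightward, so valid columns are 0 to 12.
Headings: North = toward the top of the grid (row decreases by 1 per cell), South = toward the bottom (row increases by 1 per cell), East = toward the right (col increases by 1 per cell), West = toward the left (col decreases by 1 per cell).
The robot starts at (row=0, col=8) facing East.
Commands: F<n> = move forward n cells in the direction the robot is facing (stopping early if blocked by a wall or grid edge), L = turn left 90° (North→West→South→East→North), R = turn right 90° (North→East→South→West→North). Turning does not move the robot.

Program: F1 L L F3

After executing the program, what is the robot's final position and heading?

Answer: Final position: (row=0, col=8), facing West

Derivation:
Start: (row=0, col=8), facing East
  F1: move forward 1, now at (row=0, col=9)
  L: turn left, now facing North
  L: turn left, now facing West
  F3: move forward 1/3 (blocked), now at (row=0, col=8)
Final: (row=0, col=8), facing West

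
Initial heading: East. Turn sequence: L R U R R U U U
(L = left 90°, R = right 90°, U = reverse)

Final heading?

Start: East
  L (left (90° counter-clockwise)) -> North
  R (right (90° clockwise)) -> East
  U (U-turn (180°)) -> West
  R (right (90° clockwise)) -> North
  R (right (90° clockwise)) -> East
  U (U-turn (180°)) -> West
  U (U-turn (180°)) -> East
  U (U-turn (180°)) -> West
Final: West

Answer: Final heading: West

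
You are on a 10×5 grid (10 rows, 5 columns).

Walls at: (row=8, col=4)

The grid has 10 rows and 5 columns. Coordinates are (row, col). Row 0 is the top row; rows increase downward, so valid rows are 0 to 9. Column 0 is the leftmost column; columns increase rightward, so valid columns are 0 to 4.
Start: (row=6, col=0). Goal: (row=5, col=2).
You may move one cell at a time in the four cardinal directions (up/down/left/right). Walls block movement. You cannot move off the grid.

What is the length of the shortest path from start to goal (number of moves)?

BFS from (row=6, col=0) until reaching (row=5, col=2):
  Distance 0: (row=6, col=0)
  Distance 1: (row=5, col=0), (row=6, col=1), (row=7, col=0)
  Distance 2: (row=4, col=0), (row=5, col=1), (row=6, col=2), (row=7, col=1), (row=8, col=0)
  Distance 3: (row=3, col=0), (row=4, col=1), (row=5, col=2), (row=6, col=3), (row=7, col=2), (row=8, col=1), (row=9, col=0)  <- goal reached here
One shortest path (3 moves): (row=6, col=0) -> (row=6, col=1) -> (row=6, col=2) -> (row=5, col=2)

Answer: Shortest path length: 3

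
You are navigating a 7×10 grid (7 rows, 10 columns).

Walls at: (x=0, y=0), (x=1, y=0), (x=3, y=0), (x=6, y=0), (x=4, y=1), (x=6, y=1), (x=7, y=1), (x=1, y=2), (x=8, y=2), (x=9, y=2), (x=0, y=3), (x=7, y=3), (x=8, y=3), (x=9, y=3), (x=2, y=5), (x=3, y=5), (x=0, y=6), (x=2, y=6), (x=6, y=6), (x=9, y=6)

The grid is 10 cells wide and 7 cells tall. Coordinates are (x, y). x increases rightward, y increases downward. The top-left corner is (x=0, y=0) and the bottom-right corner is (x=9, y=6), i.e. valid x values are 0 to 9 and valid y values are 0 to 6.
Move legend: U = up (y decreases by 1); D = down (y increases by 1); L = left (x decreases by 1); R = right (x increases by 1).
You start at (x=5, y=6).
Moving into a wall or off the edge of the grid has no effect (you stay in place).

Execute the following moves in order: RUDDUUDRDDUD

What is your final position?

Answer: Final position: (x=6, y=5)

Derivation:
Start: (x=5, y=6)
  R (right): blocked, stay at (x=5, y=6)
  U (up): (x=5, y=6) -> (x=5, y=5)
  D (down): (x=5, y=5) -> (x=5, y=6)
  D (down): blocked, stay at (x=5, y=6)
  U (up): (x=5, y=6) -> (x=5, y=5)
  U (up): (x=5, y=5) -> (x=5, y=4)
  D (down): (x=5, y=4) -> (x=5, y=5)
  R (right): (x=5, y=5) -> (x=6, y=5)
  D (down): blocked, stay at (x=6, y=5)
  D (down): blocked, stay at (x=6, y=5)
  U (up): (x=6, y=5) -> (x=6, y=4)
  D (down): (x=6, y=4) -> (x=6, y=5)
Final: (x=6, y=5)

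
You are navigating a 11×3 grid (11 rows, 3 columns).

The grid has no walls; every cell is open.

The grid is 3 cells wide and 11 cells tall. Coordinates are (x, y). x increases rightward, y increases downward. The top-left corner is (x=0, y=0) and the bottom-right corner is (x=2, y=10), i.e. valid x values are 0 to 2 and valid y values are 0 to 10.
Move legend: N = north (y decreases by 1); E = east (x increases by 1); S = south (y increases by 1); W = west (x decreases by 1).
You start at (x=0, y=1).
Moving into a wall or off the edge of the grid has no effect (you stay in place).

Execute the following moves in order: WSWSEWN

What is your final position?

Start: (x=0, y=1)
  W (west): blocked, stay at (x=0, y=1)
  S (south): (x=0, y=1) -> (x=0, y=2)
  W (west): blocked, stay at (x=0, y=2)
  S (south): (x=0, y=2) -> (x=0, y=3)
  E (east): (x=0, y=3) -> (x=1, y=3)
  W (west): (x=1, y=3) -> (x=0, y=3)
  N (north): (x=0, y=3) -> (x=0, y=2)
Final: (x=0, y=2)

Answer: Final position: (x=0, y=2)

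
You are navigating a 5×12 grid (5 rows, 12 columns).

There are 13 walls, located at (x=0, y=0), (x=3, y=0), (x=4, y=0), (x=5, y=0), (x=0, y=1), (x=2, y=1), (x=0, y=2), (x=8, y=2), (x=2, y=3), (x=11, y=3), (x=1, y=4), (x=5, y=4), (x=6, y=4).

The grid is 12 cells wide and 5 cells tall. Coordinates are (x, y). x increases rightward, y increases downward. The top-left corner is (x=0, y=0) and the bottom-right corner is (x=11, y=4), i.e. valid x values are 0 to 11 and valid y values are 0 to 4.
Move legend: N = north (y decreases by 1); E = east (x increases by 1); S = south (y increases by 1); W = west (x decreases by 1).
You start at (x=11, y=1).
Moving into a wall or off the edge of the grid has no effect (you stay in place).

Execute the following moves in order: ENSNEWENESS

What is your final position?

Answer: Final position: (x=11, y=2)

Derivation:
Start: (x=11, y=1)
  E (east): blocked, stay at (x=11, y=1)
  N (north): (x=11, y=1) -> (x=11, y=0)
  S (south): (x=11, y=0) -> (x=11, y=1)
  N (north): (x=11, y=1) -> (x=11, y=0)
  E (east): blocked, stay at (x=11, y=0)
  W (west): (x=11, y=0) -> (x=10, y=0)
  E (east): (x=10, y=0) -> (x=11, y=0)
  N (north): blocked, stay at (x=11, y=0)
  E (east): blocked, stay at (x=11, y=0)
  S (south): (x=11, y=0) -> (x=11, y=1)
  S (south): (x=11, y=1) -> (x=11, y=2)
Final: (x=11, y=2)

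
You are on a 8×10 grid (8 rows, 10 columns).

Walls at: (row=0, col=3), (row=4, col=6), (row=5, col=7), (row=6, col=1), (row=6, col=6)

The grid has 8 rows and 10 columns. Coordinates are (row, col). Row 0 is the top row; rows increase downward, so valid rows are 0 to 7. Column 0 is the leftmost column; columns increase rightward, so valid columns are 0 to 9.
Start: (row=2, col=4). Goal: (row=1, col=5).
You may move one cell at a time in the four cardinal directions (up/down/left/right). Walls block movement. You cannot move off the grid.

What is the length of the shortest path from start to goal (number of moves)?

Answer: Shortest path length: 2

Derivation:
BFS from (row=2, col=4) until reaching (row=1, col=5):
  Distance 0: (row=2, col=4)
  Distance 1: (row=1, col=4), (row=2, col=3), (row=2, col=5), (row=3, col=4)
  Distance 2: (row=0, col=4), (row=1, col=3), (row=1, col=5), (row=2, col=2), (row=2, col=6), (row=3, col=3), (row=3, col=5), (row=4, col=4)  <- goal reached here
One shortest path (2 moves): (row=2, col=4) -> (row=2, col=5) -> (row=1, col=5)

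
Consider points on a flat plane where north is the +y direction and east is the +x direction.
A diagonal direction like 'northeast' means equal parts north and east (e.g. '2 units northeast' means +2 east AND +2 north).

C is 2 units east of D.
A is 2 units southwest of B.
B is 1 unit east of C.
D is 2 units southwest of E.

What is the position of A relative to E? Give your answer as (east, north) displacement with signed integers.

Answer: A is at (east=-1, north=-4) relative to E.

Derivation:
Place E at the origin (east=0, north=0).
  D is 2 units southwest of E: delta (east=-2, north=-2); D at (east=-2, north=-2).
  C is 2 units east of D: delta (east=+2, north=+0); C at (east=0, north=-2).
  B is 1 unit east of C: delta (east=+1, north=+0); B at (east=1, north=-2).
  A is 2 units southwest of B: delta (east=-2, north=-2); A at (east=-1, north=-4).
Therefore A relative to E: (east=-1, north=-4).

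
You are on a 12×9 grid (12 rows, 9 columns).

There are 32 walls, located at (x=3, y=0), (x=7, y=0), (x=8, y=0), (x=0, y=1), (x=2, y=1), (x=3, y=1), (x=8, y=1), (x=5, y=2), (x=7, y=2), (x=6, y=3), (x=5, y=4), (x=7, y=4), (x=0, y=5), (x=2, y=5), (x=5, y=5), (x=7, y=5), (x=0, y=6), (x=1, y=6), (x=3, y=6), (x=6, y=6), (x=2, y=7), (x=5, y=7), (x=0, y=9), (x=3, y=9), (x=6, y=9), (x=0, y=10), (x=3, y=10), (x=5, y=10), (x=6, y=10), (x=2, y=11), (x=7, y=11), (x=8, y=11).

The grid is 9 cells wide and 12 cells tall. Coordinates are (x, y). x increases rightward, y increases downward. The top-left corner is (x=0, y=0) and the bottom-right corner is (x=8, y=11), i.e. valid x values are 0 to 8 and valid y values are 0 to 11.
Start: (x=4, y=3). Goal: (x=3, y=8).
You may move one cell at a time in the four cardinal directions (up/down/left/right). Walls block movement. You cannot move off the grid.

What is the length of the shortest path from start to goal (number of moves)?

BFS from (x=4, y=3) until reaching (x=3, y=8):
  Distance 0: (x=4, y=3)
  Distance 1: (x=4, y=2), (x=3, y=3), (x=5, y=3), (x=4, y=4)
  Distance 2: (x=4, y=1), (x=3, y=2), (x=2, y=3), (x=3, y=4), (x=4, y=5)
  Distance 3: (x=4, y=0), (x=5, y=1), (x=2, y=2), (x=1, y=3), (x=2, y=4), (x=3, y=5), (x=4, y=6)
  Distance 4: (x=5, y=0), (x=6, y=1), (x=1, y=2), (x=0, y=3), (x=1, y=4), (x=5, y=6), (x=4, y=7)
  Distance 5: (x=6, y=0), (x=1, y=1), (x=7, y=1), (x=0, y=2), (x=6, y=2), (x=0, y=4), (x=1, y=5), (x=3, y=7), (x=4, y=8)
  Distance 6: (x=1, y=0), (x=3, y=8), (x=5, y=8), (x=4, y=9)  <- goal reached here
One shortest path (6 moves): (x=4, y=3) -> (x=4, y=4) -> (x=4, y=5) -> (x=4, y=6) -> (x=4, y=7) -> (x=3, y=7) -> (x=3, y=8)

Answer: Shortest path length: 6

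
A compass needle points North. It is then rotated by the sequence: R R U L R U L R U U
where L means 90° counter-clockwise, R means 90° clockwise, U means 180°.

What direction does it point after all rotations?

Answer: Final heading: South

Derivation:
Start: North
  R (right (90° clockwise)) -> East
  R (right (90° clockwise)) -> South
  U (U-turn (180°)) -> North
  L (left (90° counter-clockwise)) -> West
  R (right (90° clockwise)) -> North
  U (U-turn (180°)) -> South
  L (left (90° counter-clockwise)) -> East
  R (right (90° clockwise)) -> South
  U (U-turn (180°)) -> North
  U (U-turn (180°)) -> South
Final: South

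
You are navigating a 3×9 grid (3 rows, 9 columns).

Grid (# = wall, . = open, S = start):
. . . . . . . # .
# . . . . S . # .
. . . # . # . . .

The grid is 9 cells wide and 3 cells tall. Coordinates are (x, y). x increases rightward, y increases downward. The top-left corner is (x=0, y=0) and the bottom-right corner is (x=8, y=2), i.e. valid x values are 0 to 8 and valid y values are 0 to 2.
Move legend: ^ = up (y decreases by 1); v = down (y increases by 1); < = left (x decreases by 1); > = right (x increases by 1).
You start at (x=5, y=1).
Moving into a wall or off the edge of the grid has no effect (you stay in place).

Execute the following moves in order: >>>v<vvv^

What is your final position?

Start: (x=5, y=1)
  > (right): (x=5, y=1) -> (x=6, y=1)
  > (right): blocked, stay at (x=6, y=1)
  > (right): blocked, stay at (x=6, y=1)
  v (down): (x=6, y=1) -> (x=6, y=2)
  < (left): blocked, stay at (x=6, y=2)
  [×3]v (down): blocked, stay at (x=6, y=2)
  ^ (up): (x=6, y=2) -> (x=6, y=1)
Final: (x=6, y=1)

Answer: Final position: (x=6, y=1)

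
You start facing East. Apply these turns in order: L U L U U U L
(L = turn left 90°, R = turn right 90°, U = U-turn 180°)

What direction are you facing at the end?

Answer: Final heading: South

Derivation:
Start: East
  L (left (90° counter-clockwise)) -> North
  U (U-turn (180°)) -> South
  L (left (90° counter-clockwise)) -> East
  U (U-turn (180°)) -> West
  U (U-turn (180°)) -> East
  U (U-turn (180°)) -> West
  L (left (90° counter-clockwise)) -> South
Final: South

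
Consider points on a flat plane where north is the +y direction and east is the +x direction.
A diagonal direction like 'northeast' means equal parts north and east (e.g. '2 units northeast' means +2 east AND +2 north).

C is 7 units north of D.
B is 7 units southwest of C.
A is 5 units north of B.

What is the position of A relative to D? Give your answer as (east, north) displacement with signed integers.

Answer: A is at (east=-7, north=5) relative to D.

Derivation:
Place D at the origin (east=0, north=0).
  C is 7 units north of D: delta (east=+0, north=+7); C at (east=0, north=7).
  B is 7 units southwest of C: delta (east=-7, north=-7); B at (east=-7, north=0).
  A is 5 units north of B: delta (east=+0, north=+5); A at (east=-7, north=5).
Therefore A relative to D: (east=-7, north=5).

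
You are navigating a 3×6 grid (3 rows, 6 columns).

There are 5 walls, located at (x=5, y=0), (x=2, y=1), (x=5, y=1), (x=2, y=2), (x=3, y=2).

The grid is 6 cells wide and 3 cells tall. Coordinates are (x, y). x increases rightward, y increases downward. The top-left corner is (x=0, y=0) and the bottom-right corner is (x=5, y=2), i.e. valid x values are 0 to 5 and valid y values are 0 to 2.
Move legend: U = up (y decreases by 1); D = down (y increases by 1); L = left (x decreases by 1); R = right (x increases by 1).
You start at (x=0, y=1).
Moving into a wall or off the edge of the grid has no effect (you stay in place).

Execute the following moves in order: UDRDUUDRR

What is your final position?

Start: (x=0, y=1)
  U (up): (x=0, y=1) -> (x=0, y=0)
  D (down): (x=0, y=0) -> (x=0, y=1)
  R (right): (x=0, y=1) -> (x=1, y=1)
  D (down): (x=1, y=1) -> (x=1, y=2)
  U (up): (x=1, y=2) -> (x=1, y=1)
  U (up): (x=1, y=1) -> (x=1, y=0)
  D (down): (x=1, y=0) -> (x=1, y=1)
  R (right): blocked, stay at (x=1, y=1)
  R (right): blocked, stay at (x=1, y=1)
Final: (x=1, y=1)

Answer: Final position: (x=1, y=1)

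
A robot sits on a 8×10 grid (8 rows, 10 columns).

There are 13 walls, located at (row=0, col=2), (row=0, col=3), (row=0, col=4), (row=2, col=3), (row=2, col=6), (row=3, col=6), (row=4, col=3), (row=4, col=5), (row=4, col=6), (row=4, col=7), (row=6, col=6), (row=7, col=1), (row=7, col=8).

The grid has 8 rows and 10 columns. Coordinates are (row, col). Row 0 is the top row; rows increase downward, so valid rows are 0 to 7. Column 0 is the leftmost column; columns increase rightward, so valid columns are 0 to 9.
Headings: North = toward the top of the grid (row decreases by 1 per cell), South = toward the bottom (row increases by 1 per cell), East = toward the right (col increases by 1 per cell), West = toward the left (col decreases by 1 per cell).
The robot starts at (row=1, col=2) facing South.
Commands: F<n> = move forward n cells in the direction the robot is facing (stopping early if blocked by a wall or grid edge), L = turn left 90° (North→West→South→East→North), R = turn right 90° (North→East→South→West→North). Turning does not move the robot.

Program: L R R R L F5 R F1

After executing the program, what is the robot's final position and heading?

Answer: Final position: (row=0, col=0), facing North

Derivation:
Start: (row=1, col=2), facing South
  L: turn left, now facing East
  R: turn right, now facing South
  R: turn right, now facing West
  R: turn right, now facing North
  L: turn left, now facing West
  F5: move forward 2/5 (blocked), now at (row=1, col=0)
  R: turn right, now facing North
  F1: move forward 1, now at (row=0, col=0)
Final: (row=0, col=0), facing North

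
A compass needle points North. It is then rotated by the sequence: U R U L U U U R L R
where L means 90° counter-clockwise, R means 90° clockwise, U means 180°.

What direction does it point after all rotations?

Start: North
  U (U-turn (180°)) -> South
  R (right (90° clockwise)) -> West
  U (U-turn (180°)) -> East
  L (left (90° counter-clockwise)) -> North
  U (U-turn (180°)) -> South
  U (U-turn (180°)) -> North
  U (U-turn (180°)) -> South
  R (right (90° clockwise)) -> West
  L (left (90° counter-clockwise)) -> South
  R (right (90° clockwise)) -> West
Final: West

Answer: Final heading: West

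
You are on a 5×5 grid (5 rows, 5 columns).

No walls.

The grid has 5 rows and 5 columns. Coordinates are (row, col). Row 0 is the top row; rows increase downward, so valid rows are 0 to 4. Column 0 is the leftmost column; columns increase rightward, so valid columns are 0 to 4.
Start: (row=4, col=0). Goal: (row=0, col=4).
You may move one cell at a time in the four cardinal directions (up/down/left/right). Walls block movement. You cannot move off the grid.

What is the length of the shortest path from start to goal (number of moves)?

Answer: Shortest path length: 8

Derivation:
BFS from (row=4, col=0) until reaching (row=0, col=4):
  Distance 0: (row=4, col=0)
  Distance 1: (row=3, col=0), (row=4, col=1)
  Distance 2: (row=2, col=0), (row=3, col=1), (row=4, col=2)
  Distance 3: (row=1, col=0), (row=2, col=1), (row=3, col=2), (row=4, col=3)
  Distance 4: (row=0, col=0), (row=1, col=1), (row=2, col=2), (row=3, col=3), (row=4, col=4)
  Distance 5: (row=0, col=1), (row=1, col=2), (row=2, col=3), (row=3, col=4)
  Distance 6: (row=0, col=2), (row=1, col=3), (row=2, col=4)
  Distance 7: (row=0, col=3), (row=1, col=4)
  Distance 8: (row=0, col=4)  <- goal reached here
One shortest path (8 moves): (row=4, col=0) -> (row=4, col=1) -> (row=4, col=2) -> (row=4, col=3) -> (row=4, col=4) -> (row=3, col=4) -> (row=2, col=4) -> (row=1, col=4) -> (row=0, col=4)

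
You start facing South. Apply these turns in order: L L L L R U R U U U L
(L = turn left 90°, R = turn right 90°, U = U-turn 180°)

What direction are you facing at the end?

Start: South
  L (left (90° counter-clockwise)) -> East
  L (left (90° counter-clockwise)) -> North
  L (left (90° counter-clockwise)) -> West
  L (left (90° counter-clockwise)) -> South
  R (right (90° clockwise)) -> West
  U (U-turn (180°)) -> East
  R (right (90° clockwise)) -> South
  U (U-turn (180°)) -> North
  U (U-turn (180°)) -> South
  U (U-turn (180°)) -> North
  L (left (90° counter-clockwise)) -> West
Final: West

Answer: Final heading: West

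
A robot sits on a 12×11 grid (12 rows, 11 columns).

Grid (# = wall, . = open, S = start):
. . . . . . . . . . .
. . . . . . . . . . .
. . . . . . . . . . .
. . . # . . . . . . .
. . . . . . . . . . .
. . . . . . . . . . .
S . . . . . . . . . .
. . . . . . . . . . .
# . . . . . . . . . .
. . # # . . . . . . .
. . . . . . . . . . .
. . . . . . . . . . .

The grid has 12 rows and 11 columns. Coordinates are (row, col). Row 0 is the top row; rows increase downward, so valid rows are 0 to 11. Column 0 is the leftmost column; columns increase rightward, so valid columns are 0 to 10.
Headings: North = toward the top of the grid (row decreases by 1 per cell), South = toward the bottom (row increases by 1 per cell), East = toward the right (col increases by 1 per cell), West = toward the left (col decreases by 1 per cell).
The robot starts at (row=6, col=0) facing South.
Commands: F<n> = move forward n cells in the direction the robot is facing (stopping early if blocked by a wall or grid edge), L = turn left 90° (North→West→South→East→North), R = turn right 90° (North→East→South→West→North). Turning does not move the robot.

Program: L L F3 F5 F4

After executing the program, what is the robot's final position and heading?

Answer: Final position: (row=0, col=0), facing North

Derivation:
Start: (row=6, col=0), facing South
  L: turn left, now facing East
  L: turn left, now facing North
  F3: move forward 3, now at (row=3, col=0)
  F5: move forward 3/5 (blocked), now at (row=0, col=0)
  F4: move forward 0/4 (blocked), now at (row=0, col=0)
Final: (row=0, col=0), facing North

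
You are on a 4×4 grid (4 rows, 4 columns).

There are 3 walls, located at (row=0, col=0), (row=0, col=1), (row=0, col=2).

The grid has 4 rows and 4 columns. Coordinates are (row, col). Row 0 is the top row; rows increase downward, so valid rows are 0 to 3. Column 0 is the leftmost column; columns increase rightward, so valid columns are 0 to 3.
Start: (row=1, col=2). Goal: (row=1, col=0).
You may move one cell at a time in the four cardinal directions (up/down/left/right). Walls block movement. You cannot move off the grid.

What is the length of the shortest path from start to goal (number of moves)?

Answer: Shortest path length: 2

Derivation:
BFS from (row=1, col=2) until reaching (row=1, col=0):
  Distance 0: (row=1, col=2)
  Distance 1: (row=1, col=1), (row=1, col=3), (row=2, col=2)
  Distance 2: (row=0, col=3), (row=1, col=0), (row=2, col=1), (row=2, col=3), (row=3, col=2)  <- goal reached here
One shortest path (2 moves): (row=1, col=2) -> (row=1, col=1) -> (row=1, col=0)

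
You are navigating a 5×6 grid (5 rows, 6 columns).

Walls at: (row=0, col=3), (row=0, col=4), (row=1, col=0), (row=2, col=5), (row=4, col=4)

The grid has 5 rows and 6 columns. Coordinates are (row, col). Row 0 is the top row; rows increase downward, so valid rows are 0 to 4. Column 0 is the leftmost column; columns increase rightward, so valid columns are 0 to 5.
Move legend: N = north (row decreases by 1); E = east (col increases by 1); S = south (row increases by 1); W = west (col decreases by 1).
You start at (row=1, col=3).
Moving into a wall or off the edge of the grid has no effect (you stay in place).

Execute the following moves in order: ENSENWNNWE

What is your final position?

Answer: Final position: (row=1, col=3)

Derivation:
Start: (row=1, col=3)
  E (east): (row=1, col=3) -> (row=1, col=4)
  N (north): blocked, stay at (row=1, col=4)
  S (south): (row=1, col=4) -> (row=2, col=4)
  E (east): blocked, stay at (row=2, col=4)
  N (north): (row=2, col=4) -> (row=1, col=4)
  W (west): (row=1, col=4) -> (row=1, col=3)
  N (north): blocked, stay at (row=1, col=3)
  N (north): blocked, stay at (row=1, col=3)
  W (west): (row=1, col=3) -> (row=1, col=2)
  E (east): (row=1, col=2) -> (row=1, col=3)
Final: (row=1, col=3)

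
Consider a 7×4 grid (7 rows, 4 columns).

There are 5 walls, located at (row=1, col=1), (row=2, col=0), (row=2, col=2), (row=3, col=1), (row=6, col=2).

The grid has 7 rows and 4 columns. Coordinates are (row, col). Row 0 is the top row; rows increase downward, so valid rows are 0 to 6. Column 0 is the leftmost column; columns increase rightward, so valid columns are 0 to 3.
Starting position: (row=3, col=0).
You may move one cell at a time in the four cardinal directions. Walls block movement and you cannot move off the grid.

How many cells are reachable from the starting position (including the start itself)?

Answer: Reachable cells: 22

Derivation:
BFS flood-fill from (row=3, col=0):
  Distance 0: (row=3, col=0)
  Distance 1: (row=4, col=0)
  Distance 2: (row=4, col=1), (row=5, col=0)
  Distance 3: (row=4, col=2), (row=5, col=1), (row=6, col=0)
  Distance 4: (row=3, col=2), (row=4, col=3), (row=5, col=2), (row=6, col=1)
  Distance 5: (row=3, col=3), (row=5, col=3)
  Distance 6: (row=2, col=3), (row=6, col=3)
  Distance 7: (row=1, col=3)
  Distance 8: (row=0, col=3), (row=1, col=2)
  Distance 9: (row=0, col=2)
  Distance 10: (row=0, col=1)
  Distance 11: (row=0, col=0)
  Distance 12: (row=1, col=0)
Total reachable: 22 (grid has 23 open cells total)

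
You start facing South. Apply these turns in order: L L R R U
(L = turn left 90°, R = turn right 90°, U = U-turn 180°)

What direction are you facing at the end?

Answer: Final heading: North

Derivation:
Start: South
  L (left (90° counter-clockwise)) -> East
  L (left (90° counter-clockwise)) -> North
  R (right (90° clockwise)) -> East
  R (right (90° clockwise)) -> South
  U (U-turn (180°)) -> North
Final: North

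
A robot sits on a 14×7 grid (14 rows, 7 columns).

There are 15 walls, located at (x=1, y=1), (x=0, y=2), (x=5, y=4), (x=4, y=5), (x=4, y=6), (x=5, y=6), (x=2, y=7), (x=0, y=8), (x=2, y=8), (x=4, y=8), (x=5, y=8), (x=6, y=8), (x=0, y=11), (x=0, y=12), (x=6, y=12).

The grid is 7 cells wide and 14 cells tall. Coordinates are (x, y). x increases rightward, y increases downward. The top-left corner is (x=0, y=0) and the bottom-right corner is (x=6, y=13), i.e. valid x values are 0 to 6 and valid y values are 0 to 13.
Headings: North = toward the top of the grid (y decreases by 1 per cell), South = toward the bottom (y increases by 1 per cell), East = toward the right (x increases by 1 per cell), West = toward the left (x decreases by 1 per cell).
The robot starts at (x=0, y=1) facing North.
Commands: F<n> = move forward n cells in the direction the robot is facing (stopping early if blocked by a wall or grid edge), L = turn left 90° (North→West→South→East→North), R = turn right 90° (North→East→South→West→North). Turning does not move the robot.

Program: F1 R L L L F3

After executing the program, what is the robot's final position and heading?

Answer: Final position: (x=0, y=1), facing South

Derivation:
Start: (x=0, y=1), facing North
  F1: move forward 1, now at (x=0, y=0)
  R: turn right, now facing East
  L: turn left, now facing North
  L: turn left, now facing West
  L: turn left, now facing South
  F3: move forward 1/3 (blocked), now at (x=0, y=1)
Final: (x=0, y=1), facing South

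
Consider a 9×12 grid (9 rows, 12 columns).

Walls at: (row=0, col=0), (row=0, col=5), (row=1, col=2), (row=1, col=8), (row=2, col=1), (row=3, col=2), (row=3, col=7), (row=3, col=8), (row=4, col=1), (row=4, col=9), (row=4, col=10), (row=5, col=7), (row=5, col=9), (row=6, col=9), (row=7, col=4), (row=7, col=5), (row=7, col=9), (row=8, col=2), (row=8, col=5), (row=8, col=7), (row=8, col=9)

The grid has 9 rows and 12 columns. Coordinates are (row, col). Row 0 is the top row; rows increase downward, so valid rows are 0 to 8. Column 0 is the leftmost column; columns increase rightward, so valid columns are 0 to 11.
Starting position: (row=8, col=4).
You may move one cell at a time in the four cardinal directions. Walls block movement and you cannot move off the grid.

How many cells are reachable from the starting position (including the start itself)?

Answer: Reachable cells: 87

Derivation:
BFS flood-fill from (row=8, col=4):
  Distance 0: (row=8, col=4)
  Distance 1: (row=8, col=3)
  Distance 2: (row=7, col=3)
  Distance 3: (row=6, col=3), (row=7, col=2)
  Distance 4: (row=5, col=3), (row=6, col=2), (row=6, col=4), (row=7, col=1)
  Distance 5: (row=4, col=3), (row=5, col=2), (row=5, col=4), (row=6, col=1), (row=6, col=5), (row=7, col=0), (row=8, col=1)
  Distance 6: (row=3, col=3), (row=4, col=2), (row=4, col=4), (row=5, col=1), (row=5, col=5), (row=6, col=0), (row=6, col=6), (row=8, col=0)
  Distance 7: (row=2, col=3), (row=3, col=4), (row=4, col=5), (row=5, col=0), (row=5, col=6), (row=6, col=7), (row=7, col=6)
  Distance 8: (row=1, col=3), (row=2, col=2), (row=2, col=4), (row=3, col=5), (row=4, col=0), (row=4, col=6), (row=6, col=8), (row=7, col=7), (row=8, col=6)
  Distance 9: (row=0, col=3), (row=1, col=4), (row=2, col=5), (row=3, col=0), (row=3, col=6), (row=4, col=7), (row=5, col=8), (row=7, col=8)
  Distance 10: (row=0, col=2), (row=0, col=4), (row=1, col=5), (row=2, col=0), (row=2, col=6), (row=3, col=1), (row=4, col=8), (row=8, col=8)
  Distance 11: (row=0, col=1), (row=1, col=0), (row=1, col=6), (row=2, col=7)
  Distance 12: (row=0, col=6), (row=1, col=1), (row=1, col=7), (row=2, col=8)
  Distance 13: (row=0, col=7), (row=2, col=9)
  Distance 14: (row=0, col=8), (row=1, col=9), (row=2, col=10), (row=3, col=9)
  Distance 15: (row=0, col=9), (row=1, col=10), (row=2, col=11), (row=3, col=10)
  Distance 16: (row=0, col=10), (row=1, col=11), (row=3, col=11)
  Distance 17: (row=0, col=11), (row=4, col=11)
  Distance 18: (row=5, col=11)
  Distance 19: (row=5, col=10), (row=6, col=11)
  Distance 20: (row=6, col=10), (row=7, col=11)
  Distance 21: (row=7, col=10), (row=8, col=11)
  Distance 22: (row=8, col=10)
Total reachable: 87 (grid has 87 open cells total)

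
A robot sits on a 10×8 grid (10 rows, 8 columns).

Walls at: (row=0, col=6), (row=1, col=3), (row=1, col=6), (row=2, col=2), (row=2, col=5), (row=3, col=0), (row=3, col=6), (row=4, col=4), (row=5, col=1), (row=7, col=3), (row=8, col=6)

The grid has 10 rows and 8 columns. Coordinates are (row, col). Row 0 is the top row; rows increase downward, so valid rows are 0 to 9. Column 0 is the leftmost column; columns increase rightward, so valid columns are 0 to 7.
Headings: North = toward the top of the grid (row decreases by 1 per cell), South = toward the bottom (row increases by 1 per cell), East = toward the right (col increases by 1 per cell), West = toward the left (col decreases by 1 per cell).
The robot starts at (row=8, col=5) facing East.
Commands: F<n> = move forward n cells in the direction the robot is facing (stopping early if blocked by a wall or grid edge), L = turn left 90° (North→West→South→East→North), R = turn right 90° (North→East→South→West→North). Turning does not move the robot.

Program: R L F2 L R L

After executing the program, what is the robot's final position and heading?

Start: (row=8, col=5), facing East
  R: turn right, now facing South
  L: turn left, now facing East
  F2: move forward 0/2 (blocked), now at (row=8, col=5)
  L: turn left, now facing North
  R: turn right, now facing East
  L: turn left, now facing North
Final: (row=8, col=5), facing North

Answer: Final position: (row=8, col=5), facing North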